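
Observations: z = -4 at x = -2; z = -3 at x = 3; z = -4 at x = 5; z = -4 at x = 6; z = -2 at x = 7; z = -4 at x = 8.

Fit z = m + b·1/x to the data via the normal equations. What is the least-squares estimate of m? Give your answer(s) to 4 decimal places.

m = -3.5701

Setting ∂/∂m … = 0 gives: 6·m + (131/280)·b = -21;  (131/280)·m + (328049/705600)·b = -263/210.
(Σ1 = 6, Σ1/x = 131/280, Σ1/x·1/x = 328049/705600, Σz = -21, Σ1/x·z = -263/210.)
Δ = 6·(328049/705600) − (131/280)² = 120923/47040.
m = ((-21)·(328049/705600) − (131/280)·(-263/210))/(120923/47040) = -2158531/604615; b = (6·(-263/210) − (131/280)·(-21))/(120923/47040) = 108696/120923.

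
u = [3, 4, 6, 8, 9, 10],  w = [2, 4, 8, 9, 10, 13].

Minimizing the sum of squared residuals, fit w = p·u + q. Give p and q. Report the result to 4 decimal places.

p = 1.4068, q = -1.7119

Entries of AᵀA: Σu·u = 306, Σu = 40, Σ1 = 6.
Moment sums: Σu·w = 362, Σw = 46.
AᵀA·[p, q]ᵀ = Aᵀw becomes [[306, 40]; [40, 6]]·[p, q]ᵀ = [362, 46]ᵀ.
Eliminating q: 6·(row 1) − 40·(row 2) gives 236·p = 6·362 − 40·46 = 332, so p = 83/59.
Then q = (46 − 40·(83/59))/6 = -101/59.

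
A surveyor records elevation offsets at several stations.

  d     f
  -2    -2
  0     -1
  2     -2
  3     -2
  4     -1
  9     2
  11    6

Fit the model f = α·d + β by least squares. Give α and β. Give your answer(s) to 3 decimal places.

α = 0.566, β = -2.181

Compute the Gram sums: Σd·d = 235, Σd = 27, Σ1 = 7.
For Aᵀf: Σd·f = 74, Σf = 0.
Normal equations: [[235, 27]; [27, 7]]·[α, β]ᵀ = [74, 0]ᵀ.
Δ = 235·7 − 27² = 916.
α = (74·7 − 27·0)/916 = 259/458; β = (235·0 − 27·74)/916 = -999/458.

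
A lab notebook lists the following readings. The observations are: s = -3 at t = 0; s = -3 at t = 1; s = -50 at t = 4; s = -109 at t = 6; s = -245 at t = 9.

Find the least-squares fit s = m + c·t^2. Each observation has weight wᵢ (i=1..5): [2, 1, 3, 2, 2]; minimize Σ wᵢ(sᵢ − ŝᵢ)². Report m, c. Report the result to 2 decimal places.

Normal-equation sums: Σwᵢ·1 = 10, Σwᵢ·t^2 = 283, Σwᵢ·t^2·t^2 = 16483.
And Σwᵢ·s = -867, Σwᵢ·t^2·s = -49941.
So MᵀWM·[m, c]ᵀ = MᵀWs: [[10, 283]; [283, 16483]]·[m, c]ᵀ = [-867, -49941]ᵀ.
Eliminating c: 16483·(row 1) − 283·(row 2) gives 84741·m = 16483·(-867) − 283·(-49941) = -157458, so m = -52486/28247.
Then c = ((-49941) − 283·(-52486/28247))/16483 = -84683/28247.

m = -1.86, c = -3.00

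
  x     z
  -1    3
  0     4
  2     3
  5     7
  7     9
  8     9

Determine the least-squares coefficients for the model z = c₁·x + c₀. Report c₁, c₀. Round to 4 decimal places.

Entries of MᵀM: Σx·x = 143, Σx = 21, Σ1 = 6.
For Mᵀz: Σx·z = 173, Σz = 35.
Normal equations: [[143, 21]; [21, 6]]·[c₁, c₀]ᵀ = [173, 35]ᵀ.
Δ = 143·6 − 21² = 417.
c₁ = (173·6 − 21·35)/417 = 101/139; c₀ = (143·35 − 21·173)/417 = 1372/417.

c₁ = 0.7266, c₀ = 3.2902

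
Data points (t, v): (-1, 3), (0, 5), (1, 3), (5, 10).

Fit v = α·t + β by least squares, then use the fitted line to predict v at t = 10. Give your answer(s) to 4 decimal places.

With design matrix M, MᵀM = [[27, 5]; [5, 4]] and Mᵀv = [50, 21]ᵀ.
Eliminating β: 4·(row 1) − 5·(row 2) gives 83·α = 4·50 − 5·21 = 95, so α = 95/83.
Then β = (21 − 5·(95/83))/4 = 317/83.
At t = 10: v̂ = (95/83)·(10) + (317/83)·(1) = 1267/83.

v̂ = 15.2651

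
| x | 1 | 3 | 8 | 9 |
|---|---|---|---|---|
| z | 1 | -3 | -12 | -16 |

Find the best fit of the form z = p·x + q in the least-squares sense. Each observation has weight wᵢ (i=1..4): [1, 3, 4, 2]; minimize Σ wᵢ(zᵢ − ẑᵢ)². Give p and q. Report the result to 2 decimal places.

The normal system AᵀWA·[p, q]ᵀ = AᵀWz is [[446, 60]; [60, 10]]·[p, q]ᵀ = [-698, -88]ᵀ.
Eliminating q: 10·(row 1) − 60·(row 2) gives 860·p = 10·(-698) − 60·(-88) = -1700, so p = -85/43.
Then q = ((-88) − 60·(-85/43))/10 = 658/215.

p = -1.98, q = 3.06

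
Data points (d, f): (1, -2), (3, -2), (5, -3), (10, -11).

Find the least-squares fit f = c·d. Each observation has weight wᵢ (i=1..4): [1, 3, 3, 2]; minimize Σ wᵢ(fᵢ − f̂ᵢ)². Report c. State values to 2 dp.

c = -0.94

With design matrix A, AᵀWA = [[303]] and AᵀWf = [-285]ᵀ.
c = (-285)/303 = -0.940594.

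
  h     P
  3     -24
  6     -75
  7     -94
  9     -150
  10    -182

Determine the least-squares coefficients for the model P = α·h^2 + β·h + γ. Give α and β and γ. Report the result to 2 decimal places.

α = -1.54, β = -2.46, γ = -3.00

Setting ∂/∂α … = 0 gives: 20339·α + 2315·β + 275·γ = -37872;  2315·α + 275·β + 35·γ = -4350;  275·α + 35·β + 5·γ = -525.
(Σh^2·h^2 = 20339, Σh^2·h = 2315, Σh^2 = 275, Σh·h = 275, Σh = 35, Σ1 = 5, Σh^2·P = -37872, Σh·P = -4350, ΣP = -525.)
Row-reducing yields α = -37/24, β = -59/24, γ = -3.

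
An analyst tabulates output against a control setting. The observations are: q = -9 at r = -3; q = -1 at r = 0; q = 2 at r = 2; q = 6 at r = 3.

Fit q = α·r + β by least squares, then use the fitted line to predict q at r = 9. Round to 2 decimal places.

q̂ = 19.74

With design matrix A, AᵀA = [[22, 2]; [2, 4]] and Aᵀq = [49, -2]ᵀ.
Determinant 22·4 − 2² = 84.
α = (49·4 − 2·(-2))/84 = 50/21; β = (22·(-2) − 2·49)/84 = -71/42.
At r = 9: q̂ = (50/21)·(9) + (-71/42)·(1) = 829/42.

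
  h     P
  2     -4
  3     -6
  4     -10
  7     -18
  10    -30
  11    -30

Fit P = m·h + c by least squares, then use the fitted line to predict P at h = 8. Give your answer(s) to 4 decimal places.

Setting ∂/∂m … = 0 gives: 299·m + 37·c = -822;  37·m + 6·c = -98.
Determinant 299·6 − 37² = 425.
m = ((-822)·6 − 37·(-98))/425 = -1306/425; c = (299·(-98) − 37·(-822))/425 = 1112/425.
At h = 8: P̂ = (-1306/425)·(8) + (1112/425)·(1) = -9336/425.

P̂ = -21.9671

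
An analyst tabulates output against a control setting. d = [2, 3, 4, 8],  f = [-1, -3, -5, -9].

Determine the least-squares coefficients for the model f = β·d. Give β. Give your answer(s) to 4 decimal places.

β = -1.1075

Entries of AᵀA: Σd·d = 93.
Right-hand side: Σd·f = -103.
β = (-103)/93 = -1.10753.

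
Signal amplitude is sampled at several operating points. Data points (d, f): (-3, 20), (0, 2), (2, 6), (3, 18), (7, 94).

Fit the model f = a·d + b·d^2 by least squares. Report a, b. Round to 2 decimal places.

Compute the Gram sums: Σd·d = 71, Σd·d^2 = 351, Σd^2·d^2 = 2579.
For Mᵀf: Σd·f = 664, Σd^2·f = 4972.
Eliminating b: 2579·(row 1) − 351·(row 2) gives 59908·a = 2579·664 − 351·4972 = -32716, so a = -8179/14977.
Then b = (4972 − 351·(-8179/14977))/2579 = 29987/14977.

a = -0.55, b = 2.00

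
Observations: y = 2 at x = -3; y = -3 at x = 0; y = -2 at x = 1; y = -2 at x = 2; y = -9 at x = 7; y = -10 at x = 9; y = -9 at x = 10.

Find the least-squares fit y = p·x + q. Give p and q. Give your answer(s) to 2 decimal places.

The normal system AᵀA·[p, q]ᵀ = Aᵀy is [[244, 26]; [26, 7]]·[p, q]ᵀ = [-255, -33]ᵀ.
Δ = 244·7 − 26² = 1032.
p = ((-255)·7 − 26·(-33))/1032 = -309/344; q = (244·(-33) − 26·(-255))/1032 = -237/172.

p = -0.90, q = -1.38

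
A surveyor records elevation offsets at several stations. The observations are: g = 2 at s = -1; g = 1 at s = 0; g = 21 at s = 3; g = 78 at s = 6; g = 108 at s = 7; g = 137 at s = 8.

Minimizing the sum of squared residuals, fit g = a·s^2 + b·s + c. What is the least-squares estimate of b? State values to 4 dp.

b = 0.6530

From the data, Σs^2·s^2 = 7875, Σs^2·s = 1097, Σs^2 = 159, Σs·s = 159, Σs = 23, Σ1 = 6.
Moment sums: Σs^2·g = 17059, Σs·g = 2381, Σg = 347.
So AᵀA·[a, b, c]ᵀ = Aᵀg: [[7875, 1097, 159]; [1097, 159, 23]; [159, 23, 6]]·[a, b, c]ᵀ = [17059, 2381, 347]ᵀ.
Solving the 3×3 system (Gaussian elimination) gives a = 2683/1302, b = 1417/2170, c = 2351/3255.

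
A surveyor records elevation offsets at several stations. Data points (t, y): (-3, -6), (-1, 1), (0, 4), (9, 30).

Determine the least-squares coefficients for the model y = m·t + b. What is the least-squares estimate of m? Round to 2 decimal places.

m = 2.96

From the data, Σt·t = 91, Σt = 5, Σ1 = 4.
For Aᵀy: Σt·y = 287, Σy = 29.
So AᵀA·[m, b]ᵀ = Aᵀy: [[91, 5]; [5, 4]]·[m, b]ᵀ = [287, 29]ᵀ.
Eliminating b: 4·(row 1) − 5·(row 2) gives 339·m = 4·287 − 5·29 = 1003, so m = 1003/339.
Then b = (29 − 5·(1003/339))/4 = 1204/339.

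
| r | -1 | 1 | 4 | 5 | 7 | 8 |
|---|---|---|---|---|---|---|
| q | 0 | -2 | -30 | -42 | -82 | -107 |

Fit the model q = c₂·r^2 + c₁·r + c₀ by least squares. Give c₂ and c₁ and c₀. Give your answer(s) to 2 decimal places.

c₂ = -1.54, c₁ = -1.08, c₀ = 0.43

Entries of AᵀA: Σr^2·r^2 = 7380, Σr^2·r = 1044, Σr^2 = 156, Σr·r = 156, Σr = 24, Σ1 = 6.
Moment sums: Σr^2·q = -12398, Σr·q = -1762, Σq = -263.
AᵀA·[c₂, c₁, c₀]ᵀ = Aᵀq becomes [[7380, 1044, 156]; [1044, 156, 24]; [156, 24, 6]]·[c₂, c₁, c₀]ᵀ = [-12398, -1762, -263]ᵀ.
Row-reducing yields c₂ = -295/192, c₁ = -69/64, c₀ = 41/96.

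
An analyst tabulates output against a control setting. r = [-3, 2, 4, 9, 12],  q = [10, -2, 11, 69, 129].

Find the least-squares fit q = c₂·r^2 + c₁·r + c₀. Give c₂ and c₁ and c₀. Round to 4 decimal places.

Forming AᵀA = [[27650, 2502, 254]; [2502, 254, 24]; [254, 24, 5]] and Aᵀq = [24423, 2179, 217]ᵀ gives AᵀA·[c₂, c₁, c₀]ᵀ = Aᵀq.
Inverting the 3×3 Gram matrix, [c₂, c₁, c₀]ᵀ = [20039/20064, -6929/6688, -23713/10032]ᵀ.

c₂ = 0.9988, c₁ = -1.0360, c₀ = -2.3637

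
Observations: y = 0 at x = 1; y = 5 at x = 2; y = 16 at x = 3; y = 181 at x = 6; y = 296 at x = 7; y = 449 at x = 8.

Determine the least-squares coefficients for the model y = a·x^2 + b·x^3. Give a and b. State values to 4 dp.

a = -1.0044, b = 1.0038

The normal equations are: 7891·a + 57627·b = 49920;  57627·a + 427243·b = 370984.
(Σx^2·x^2 = 7891, Σx^2·x^3 = 57627, Σx^3·x^3 = 427243, Σx^2·y = 49920, Σx^3·y = 370984.)
Δ = 7891·427243 − 57627² = 50503384.
a = (49920·427243 − 57627·370984)/50503384 = -6340551/6312923; b = (7891·370984 − 57627·49920)/50503384 = 6336863/6312923.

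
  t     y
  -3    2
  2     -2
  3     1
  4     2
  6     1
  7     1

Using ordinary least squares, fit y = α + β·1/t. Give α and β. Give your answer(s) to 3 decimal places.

With design matrix M, MᵀM = [[6, 89/84]; [89/84, 457/784]] and Mᵀy = [5, -11/21]ᵀ.
det = 6·(457/784) − (89/84)² = 16757/7056.
α = (5·(457/784) − (89/84)·(-11/21))/(16757/7056) = 24481/16757; β = (6·(-11/21) − (89/84)·5)/(16757/7056) = -59556/16757.

α = 1.461, β = -3.554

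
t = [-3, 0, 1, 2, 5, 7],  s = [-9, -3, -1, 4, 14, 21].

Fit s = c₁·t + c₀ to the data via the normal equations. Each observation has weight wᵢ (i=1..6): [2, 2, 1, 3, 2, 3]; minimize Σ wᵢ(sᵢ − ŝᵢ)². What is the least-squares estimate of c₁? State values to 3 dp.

XᵀWX·[c₁, c₀]ᵀ = XᵀWs reads: 228·c₁ + 32·c₀ = 658;  32·c₁ + 13·c₀ = 78.
(Σwᵢ·t·t = 228, Σwᵢ·t = 32, Σwᵢ·1 = 13, Σwᵢ·t·s = 658, Σwᵢ·s = 78.)
Δ = 228·13 − 32² = 1940.
c₁ = (658·13 − 32·78)/1940 = 3029/970; c₀ = (228·78 − 32·658)/1940 = -818/485.

c₁ = 3.123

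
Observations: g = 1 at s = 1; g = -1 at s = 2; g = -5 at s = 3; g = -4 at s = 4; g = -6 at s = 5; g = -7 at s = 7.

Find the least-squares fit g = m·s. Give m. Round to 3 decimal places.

Setting ∂/∂m … = 0 gives: 104·m = -111.
(Σs·s = 104, Σs·g = -111.)
m = (-111)/104 = -1.06731.

m = -1.067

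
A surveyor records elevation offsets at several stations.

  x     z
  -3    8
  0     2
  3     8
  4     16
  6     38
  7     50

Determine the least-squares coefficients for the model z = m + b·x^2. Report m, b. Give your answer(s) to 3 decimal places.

m = 0.008, b = 1.025

Compute the Gram sums: Σ1 = 6, Σx^2 = 119, Σx^2·x^2 = 4115.
And Σz = 122, Σx^2·z = 4218.
det = 6·4115 − 119² = 10529.
m = (122·4115 − 119·4218)/10529 = 88/10529; b = (6·4218 − 119·122)/10529 = 10790/10529.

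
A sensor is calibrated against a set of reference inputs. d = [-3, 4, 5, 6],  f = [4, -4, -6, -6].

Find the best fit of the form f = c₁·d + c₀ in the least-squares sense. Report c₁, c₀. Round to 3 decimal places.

c₁ = -1.160, c₀ = 0.480

AᵀA·[c₁, c₀]ᵀ = Aᵀf reads: 86·c₁ + 12·c₀ = -94;  12·c₁ + 4·c₀ = -12.
(Σd·d = 86, Σd = 12, Σ1 = 4, Σd·f = -94, Σf = -12.)
Determinant 86·4 − 12² = 200.
c₁ = ((-94)·4 − 12·(-12))/200 = -29/25; c₀ = (86·(-12) − 12·(-94))/200 = 12/25.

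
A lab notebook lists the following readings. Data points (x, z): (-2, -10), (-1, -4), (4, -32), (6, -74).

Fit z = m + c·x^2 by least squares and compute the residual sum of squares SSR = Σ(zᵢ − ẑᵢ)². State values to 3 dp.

SSR = 2.984

Compute the Gram sums: Σ1 = 4, Σx^2 = 57, Σx^2·x^2 = 1569.
For Aᵀz: Σz = -120, Σx^2·z = -3220.
Determinant 4·1569 − 57² = 3027.
m = ((-120)·1569 − 57·(-3220))/3027 = -1580/1009; c = (4·(-3220) − 57·(-120))/3027 = -6040/3027.
Residuals: -1370/3027, -1328/3027, 4516/3027, -606/1009; SSR = 9032/3027.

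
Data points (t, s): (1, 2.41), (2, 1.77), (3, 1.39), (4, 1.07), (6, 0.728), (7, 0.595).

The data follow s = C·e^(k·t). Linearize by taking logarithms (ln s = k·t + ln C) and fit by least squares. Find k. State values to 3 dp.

k = -0.229

With ln sᵢ as the transformed response and tᵢ as the regressor:
XᵀX = [[115.0000, 23.0000]; [23.0000, 6]], rhs = [-2.2590, 1.0109]ᵀ  (here Σt = 23.0000, Σ(t)² = 115.0000, Σln s = 1.0109, Σt·ln s = -2.2590).
Solving (det = 161.0000): k = -0.22860, ln C = 1.04479.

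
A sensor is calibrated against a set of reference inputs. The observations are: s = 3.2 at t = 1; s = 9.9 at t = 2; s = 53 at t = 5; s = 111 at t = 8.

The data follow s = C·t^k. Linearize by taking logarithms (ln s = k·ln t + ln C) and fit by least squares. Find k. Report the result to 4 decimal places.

k = 1.7260

Linearized form: ln s = k·ln t + ln C. From the 4 transformed points,
Σln t = 4.3820, Σ(ln t)² = 7.3948, Σln s = 12.1355, Σln t·ln s = 17.7722.
Equations: 7.3948·k + 4.3820·ln C = 17.7722;  4.3820·k + 4·ln C = 12.1355.
Δ = 7.3948·4 − (4.3820)² = 10.3771; k = (17.7722·4 − 4.3820·12.1355)/10.3771 = 1.72598, ln C = (7.3948·12.1355 − 4.3820·17.7722)/10.3771 = 1.14306.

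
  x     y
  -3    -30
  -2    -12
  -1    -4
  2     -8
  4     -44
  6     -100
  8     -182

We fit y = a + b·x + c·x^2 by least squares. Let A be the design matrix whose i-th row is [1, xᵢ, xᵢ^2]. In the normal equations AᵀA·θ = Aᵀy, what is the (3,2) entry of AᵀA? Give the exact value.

764

Row 3 ↔ basis x^2, column 2 ↔ basis x, so (AᵀA)_{3,2} = Σᵢ (x^2)·(x) = (9)·(-3) + (4)·(-2) + (1)·(-1) + (4)·(2) + (16)·(4) + (36)·(6) + (64)·(8) = 764.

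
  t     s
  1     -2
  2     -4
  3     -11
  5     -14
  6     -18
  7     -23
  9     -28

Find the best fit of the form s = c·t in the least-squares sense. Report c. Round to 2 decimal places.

Sums needed: Σt·t = 205.
For Xᵀs: Σt·s = -634.
So XᵀX·[c]ᵀ = Xᵀs: [[205]]·[c]ᵀ = [-634]ᵀ.
Hence c = -634 / 205 ≈ -3.09268.

c = -3.09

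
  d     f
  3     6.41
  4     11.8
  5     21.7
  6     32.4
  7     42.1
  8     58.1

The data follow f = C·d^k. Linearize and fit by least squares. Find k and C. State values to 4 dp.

k = 2.2607, C = 0.5377

Taking logs, ln f = k·ln d + ln C, so regress ln f on ln d.
Σln d = 9.9115, Σ(ln d)² = 17.0401, Σln f = 18.6836, Σln d·ln f = 32.3722.
Equations: 17.0401·k + 9.9115·ln C = 32.3722;  9.9115·k + 6·ln C = 18.6836.
Solving (det = 4.0036): k = 2.26069, ln C = -0.62052, so C = exp(-0.62052) = 0.53766.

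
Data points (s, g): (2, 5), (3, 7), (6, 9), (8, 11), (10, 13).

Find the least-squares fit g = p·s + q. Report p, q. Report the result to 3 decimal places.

Compute the Gram sums: Σs·s = 213, Σs = 29, Σ1 = 5.
Right-hand side: Σs·g = 303, Σg = 45.
AᵀA·[p, q]ᵀ = Aᵀg becomes [[213, 29]; [29, 5]]·[p, q]ᵀ = [303, 45]ᵀ.
det = 213·5 − 29² = 224.
p = (303·5 − 29·45)/224 = 15/16; q = (213·45 − 29·303)/224 = 57/16.

p = 0.938, q = 3.563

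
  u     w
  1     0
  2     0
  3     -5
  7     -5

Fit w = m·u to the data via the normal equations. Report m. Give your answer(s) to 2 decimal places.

With design matrix A, AᵀA = [[63]] and Aᵀw = [-50]ᵀ.
Hence m = -50 / 63 ≈ -0.793651.

m = -0.79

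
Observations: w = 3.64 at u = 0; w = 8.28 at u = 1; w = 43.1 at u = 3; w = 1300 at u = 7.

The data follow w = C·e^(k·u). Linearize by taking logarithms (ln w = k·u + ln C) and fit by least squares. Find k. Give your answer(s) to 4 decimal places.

Taking logs, ln w = k·u + ln C, so regress ln w on u.
AᵀA = [[59.0000, 11.0000]; [11.0000, 4]], rhs = [63.5952, 14.3395]ᵀ  (here Σu = 11.0000, Σ(u)² = 59.0000, Σln w = 14.3395, Σu·ln w = 63.5952).
Δ = 59.0000·4 − (11.0000)² = 115.0000; k = (63.5952·4 − 11.0000·14.3395)/115.0000 = 0.84041, ln C = (59.0000·14.3395 − 11.0000·63.5952)/115.0000 = 1.27375.

k = 0.8404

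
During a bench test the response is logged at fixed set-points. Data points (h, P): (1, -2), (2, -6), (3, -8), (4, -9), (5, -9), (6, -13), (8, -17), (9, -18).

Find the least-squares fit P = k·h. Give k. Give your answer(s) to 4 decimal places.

k = -2.0975

Entries of AᵀA: Σh·h = 236.
And Σh·P = -495.
Hence k = -495 / 236 ≈ -2.09746.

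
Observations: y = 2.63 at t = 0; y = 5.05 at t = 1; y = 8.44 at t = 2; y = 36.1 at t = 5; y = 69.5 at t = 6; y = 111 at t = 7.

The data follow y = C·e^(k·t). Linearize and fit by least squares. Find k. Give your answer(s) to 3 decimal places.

Let Y = ln y. Fitting Y = k·t + ln C by least squares:
Sums: Σt = 21.0000, Σ(t)² = 115.0000, Σln y = 17.2565, Σt·ln y = 82.2315.
Normal system: [[115.0000, 21.0000]; [21.0000, 6]]·[k, ln C]ᵀ = [82.2315, 17.2565]ᵀ.
Δ = 115.0000·6 − (21.0000)² = 249.0000; k = (82.2315·6 − 21.0000·17.2565)/249.0000 = 0.52611, ln C = (115.0000·17.2565 − 21.0000·82.2315)/249.0000 = 1.03469.

k = 0.526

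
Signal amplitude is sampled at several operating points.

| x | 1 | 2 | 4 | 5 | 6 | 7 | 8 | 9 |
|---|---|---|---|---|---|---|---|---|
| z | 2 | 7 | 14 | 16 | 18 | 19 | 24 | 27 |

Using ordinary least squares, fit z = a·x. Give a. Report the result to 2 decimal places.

a = 3.00

Compute the Gram sums: Σx·x = 276.
Right-hand side: Σx·z = 828.
So MᵀM·[a]ᵀ = Mᵀz: [[276]]·[a]ᵀ = [828]ᵀ.
Hence a = 828 / 276 ≈ 3.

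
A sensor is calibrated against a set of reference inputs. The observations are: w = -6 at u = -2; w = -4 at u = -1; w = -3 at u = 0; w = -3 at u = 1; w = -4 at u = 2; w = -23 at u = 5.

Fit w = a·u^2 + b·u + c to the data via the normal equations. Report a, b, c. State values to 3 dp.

a = -0.896, b = 0.379, c = -2.256

Entries of MᵀM: Σu^2·u^2 = 659, Σu^2·u = 125, Σu^2 = 35, Σu·u = 35, Σu = 5, Σ1 = 6.
Moment sums: Σu^2·w = -622, Σu·w = -110, Σw = -43.
So MᵀM·[a, b, c]ᵀ = Mᵀw: [[659, 125, 35]; [125, 35, 5]; [35, 5, 6]]·[a, b, c]ᵀ = [-622, -110, -43]ᵀ.
Row-reducing yields a = -1301/1452, b = 551/1452, c = -273/121.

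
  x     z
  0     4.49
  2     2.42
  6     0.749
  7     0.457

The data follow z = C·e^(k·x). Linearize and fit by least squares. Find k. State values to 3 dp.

Taking logs, ln z = k·x + ln C, so regress ln z on x.
Σx = 15.0000, Σ(x)² = 89.0000, Σln z = 1.3135, Σx·ln z = -5.4481.
Equations: 89.0000·k + 15.0000·ln C = -5.4481;  15.0000·k + 4·ln C = 1.3135.
Δ = 89.0000·4 − (15.0000)² = 131.0000; k = (-5.4481·4 − 15.0000·1.3135)/131.0000 = -0.31676, ln C = (89.0000·1.3135 − 15.0000·-5.4481)/131.0000 = 1.51622.

k = -0.317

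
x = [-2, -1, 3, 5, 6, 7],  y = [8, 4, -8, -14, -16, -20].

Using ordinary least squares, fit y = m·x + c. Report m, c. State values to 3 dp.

m = -3.029, c = 1.419

Entries of MᵀM: Σx·x = 124, Σx = 18, Σ1 = 6.
For Mᵀy: Σx·y = -350, Σy = -46.
MᵀM·[m, c]ᵀ = Mᵀy becomes [[124, 18]; [18, 6]]·[m, c]ᵀ = [-350, -46]ᵀ.
Δ = 124·6 − 18² = 420.
m = ((-350)·6 − 18·(-46))/420 = -106/35; c = (124·(-46) − 18·(-350))/420 = 149/105.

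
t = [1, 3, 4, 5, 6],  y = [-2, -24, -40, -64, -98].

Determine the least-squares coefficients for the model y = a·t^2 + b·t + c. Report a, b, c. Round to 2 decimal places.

Normal-equation sums: Σt^2·t^2 = 2259, Σt^2·t = 433, Σt^2 = 87, Σt·t = 87, Σt = 19, Σ1 = 5.
And Σt^2·y = -5986, Σt·y = -1142, Σy = -228.
Inverting the 3×3 Gram matrix, [a, b, c]ᵀ = [-2071/679, 1685/679, -190/97]ᵀ.

a = -3.05, b = 2.48, c = -1.96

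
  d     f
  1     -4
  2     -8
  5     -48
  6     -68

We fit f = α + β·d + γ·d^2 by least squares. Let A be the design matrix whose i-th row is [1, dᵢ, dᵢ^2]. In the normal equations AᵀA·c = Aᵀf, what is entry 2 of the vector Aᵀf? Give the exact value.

Entry 2 ↔ basis d, so (Aᵀf)_{2} = Σᵢ (d)·fᵢ = (1)·(-4) + (2)·(-8) + (5)·(-48) + (6)·(-68) = -668.

-668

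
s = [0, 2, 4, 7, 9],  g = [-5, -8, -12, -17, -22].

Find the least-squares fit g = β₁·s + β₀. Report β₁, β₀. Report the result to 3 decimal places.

AᵀA·[β₁, β₀]ᵀ = Aᵀg reads: 150·β₁ + 22·β₀ = -381;  22·β₁ + 5·β₀ = -64.
(Σs·s = 150, Σs = 22, Σ1 = 5, Σs·g = -381, Σg = -64.)
Determinant 150·5 − 22² = 266.
β₁ = ((-381)·5 − 22·(-64))/266 = -71/38; β₀ = (150·(-64) − 22·(-381))/266 = -87/19.

β₁ = -1.868, β₀ = -4.579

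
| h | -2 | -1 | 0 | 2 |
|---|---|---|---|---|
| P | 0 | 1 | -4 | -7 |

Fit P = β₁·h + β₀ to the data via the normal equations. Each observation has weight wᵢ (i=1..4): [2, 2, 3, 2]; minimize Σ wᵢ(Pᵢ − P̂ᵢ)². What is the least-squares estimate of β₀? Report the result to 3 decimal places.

Sums needed: Σwᵢ·h·h = 18, Σwᵢ·h = -2, Σwᵢ·1 = 9.
Right-hand side: Σwᵢ·h·P = -30, Σwᵢ·P = -24.
Determinant 18·9 − (-2)² = 158.
β₁ = ((-30)·9 − (-2)·(-24))/158 = -159/79; β₀ = (18·(-24) − (-2)·(-30))/158 = -246/79.

β₀ = -3.114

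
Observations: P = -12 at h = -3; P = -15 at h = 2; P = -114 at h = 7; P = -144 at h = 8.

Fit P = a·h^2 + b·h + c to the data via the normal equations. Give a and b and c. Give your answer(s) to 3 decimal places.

Forming XᵀX = [[6594, 836, 126]; [836, 126, 14]; [126, 14, 4]] and XᵀP = [-14970, -1944, -285]ᵀ gives XᵀX·[a, b, c]ᵀ = XᵀP.
Inverting the 3×3 Gram matrix, [a, b, c]ᵀ = [-17511/9220, -4701/1844, -23061/9220]ᵀ.

a = -1.899, b = -2.549, c = -2.501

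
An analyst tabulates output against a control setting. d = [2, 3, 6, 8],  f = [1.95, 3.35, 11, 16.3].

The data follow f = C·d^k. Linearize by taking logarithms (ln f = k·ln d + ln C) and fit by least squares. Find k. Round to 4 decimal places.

With ln fᵢ as the transformed response and ln dᵢ as the regressor:
Σln d = 5.6630, Σ(ln d)² = 9.2219, Σln f = 7.0659, Σln d·ln f = 11.8916.
Normal system: [[9.2219, 5.6630]; [5.6630, 4]]·[k, ln C]ᵀ = [11.8916, 7.0659]ᵀ.
Δ = 9.2219·4 − (5.6630)² = 4.8184; k = (11.8916·4 − 5.6630·7.0659)/4.8184 = 1.56748, ln C = (9.2219·7.0659 − 5.6630·11.8916)/4.8184 = -0.45269.

k = 1.5675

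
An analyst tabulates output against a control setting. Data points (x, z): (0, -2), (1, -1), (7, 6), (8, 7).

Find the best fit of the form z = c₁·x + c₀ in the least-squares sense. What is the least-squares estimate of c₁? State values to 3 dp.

c₁ = 1.140

With design matrix M, MᵀM = [[114, 16]; [16, 4]] and Mᵀz = [97, 10]ᵀ.
Eliminating c₀: 4·(row 1) − 16·(row 2) gives 200·c₁ = 4·97 − 16·10 = 228, so c₁ = 57/50.
Then c₀ = (10 − 16·(57/50))/4 = -103/50.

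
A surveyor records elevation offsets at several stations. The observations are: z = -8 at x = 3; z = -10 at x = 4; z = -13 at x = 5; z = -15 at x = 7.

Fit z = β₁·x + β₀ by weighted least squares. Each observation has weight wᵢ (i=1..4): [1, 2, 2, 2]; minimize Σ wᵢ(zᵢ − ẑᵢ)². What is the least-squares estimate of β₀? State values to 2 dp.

β₀ = -3.43

Compute the Gram sums: Σwᵢ·x·x = 189, Σwᵢ·x = 35, Σwᵢ·1 = 7.
Moment sums: Σwᵢ·x·z = -444, Σwᵢ·z = -84.
MᵀWM·[β₁, β₀]ᵀ = MᵀWz becomes [[189, 35]; [35, 7]]·[β₁, β₀]ᵀ = [-444, -84]ᵀ.
Eliminating β₀: 7·(row 1) − 35·(row 2) gives 98·β₁ = 7·(-444) − 35·(-84) = -168, so β₁ = -12/7.
Then β₀ = ((-84) − 35·(-12/7))/7 = -24/7.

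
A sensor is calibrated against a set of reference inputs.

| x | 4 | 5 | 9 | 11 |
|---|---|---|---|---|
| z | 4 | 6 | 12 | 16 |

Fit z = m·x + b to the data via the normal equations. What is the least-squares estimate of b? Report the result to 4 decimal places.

b = -2.5649

The normal system AᵀA·[m, b]ᵀ = Aᵀz is [[243, 29]; [29, 4]]·[m, b]ᵀ = [330, 38]ᵀ.
Eliminating b: 4·(row 1) − 29·(row 2) gives 131·m = 4·330 − 29·38 = 218, so m = 218/131.
Then b = (38 − 29·(218/131))/4 = -336/131.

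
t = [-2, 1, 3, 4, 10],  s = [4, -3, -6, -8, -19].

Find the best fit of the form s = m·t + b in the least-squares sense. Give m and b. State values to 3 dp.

m = -1.886, b = -0.365

Entries of XᵀX: Σt·t = 130, Σt = 16, Σ1 = 5.
And Σt·s = -251, Σs = -32.
Determinant 130·5 − 16² = 394.
m = ((-251)·5 − 16·(-32))/394 = -743/394; b = (130·(-32) − 16·(-251))/394 = -72/197.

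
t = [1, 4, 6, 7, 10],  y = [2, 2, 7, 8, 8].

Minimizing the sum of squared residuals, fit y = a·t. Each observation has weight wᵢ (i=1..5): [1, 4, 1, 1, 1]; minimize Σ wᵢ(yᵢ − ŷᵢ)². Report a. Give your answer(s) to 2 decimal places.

a = 0.85

Sums needed: Σwᵢ·t·t = 250.
For MᵀWy: Σwᵢ·t·y = 212.
Hence a = 212 / 250 ≈ 0.848.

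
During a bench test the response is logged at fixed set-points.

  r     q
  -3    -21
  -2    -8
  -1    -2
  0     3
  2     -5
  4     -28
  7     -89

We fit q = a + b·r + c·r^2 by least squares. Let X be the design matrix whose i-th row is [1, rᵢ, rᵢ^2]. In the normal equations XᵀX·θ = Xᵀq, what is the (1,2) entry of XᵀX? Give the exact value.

7

Row 1 ↔ basis 1, column 2 ↔ basis r, so (XᵀX)_{1,2} = Σᵢ r = (1)·(-3) + (1)·(-2) + (1)·(-1) + (1)·(0) + (1)·(2) + (1)·(4) + (1)·(7) = 7.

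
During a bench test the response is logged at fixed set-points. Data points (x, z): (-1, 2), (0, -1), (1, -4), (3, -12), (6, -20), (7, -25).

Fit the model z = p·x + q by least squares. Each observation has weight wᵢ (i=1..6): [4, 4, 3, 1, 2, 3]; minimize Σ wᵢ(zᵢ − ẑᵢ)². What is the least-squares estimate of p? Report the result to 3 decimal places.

Entries of AᵀWA: Σwᵢ·x·x = 235, Σwᵢ·x = 35, Σwᵢ·1 = 17.
And Σwᵢ·x·z = -821, Σwᵢ·z = -135.
So AᵀWA·[p, q]ᵀ = AᵀWz: [[235, 35]; [35, 17]]·[p, q]ᵀ = [-821, -135]ᵀ.
Δ = 235·17 − 35² = 2770.
p = ((-821)·17 − 35·(-135))/2770 = -4616/1385; q = (235·(-135) − 35·(-821))/2770 = -299/277.

p = -3.333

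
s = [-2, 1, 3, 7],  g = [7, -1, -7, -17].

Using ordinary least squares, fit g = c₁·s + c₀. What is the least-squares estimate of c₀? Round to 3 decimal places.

Setting ∂/∂c₁ … = 0 gives: 63·c₁ + 9·c₀ = -155;  9·c₁ + 4·c₀ = -18.
(Σs·s = 63, Σs = 9, Σ1 = 4, Σs·g = -155, Σg = -18.)
Eliminating c₀: 4·(row 1) − 9·(row 2) gives 171·c₁ = 4·(-155) − 9·(-18) = -458, so c₁ = -458/171.
Then c₀ = ((-18) − 9·(-458/171))/4 = 29/19.

c₀ = 1.526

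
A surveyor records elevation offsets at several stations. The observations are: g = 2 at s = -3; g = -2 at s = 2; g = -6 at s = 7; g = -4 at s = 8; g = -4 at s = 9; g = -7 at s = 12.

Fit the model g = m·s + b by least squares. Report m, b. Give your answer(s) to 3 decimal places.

Sums needed: Σs·s = 351, Σs = 35, Σ1 = 6.
For Xᵀg: Σs·g = -204, Σg = -21.
Normal equations: [[351, 35]; [35, 6]]·[m, b]ᵀ = [-204, -21]ᵀ.
Δ = 351·6 − 35² = 881.
m = ((-204)·6 − 35·(-21))/881 = -489/881; b = (351·(-21) − 35·(-204))/881 = -231/881.

m = -0.555, b = -0.262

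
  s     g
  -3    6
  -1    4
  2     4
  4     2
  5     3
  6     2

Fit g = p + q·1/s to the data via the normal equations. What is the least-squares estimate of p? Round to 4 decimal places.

p = 3.4560

From the data, Σ1 = 6, Σ1/s = -13/60, Σ1/s·1/s = 5369/3600.
Right-hand side: Σg = 21, Σ1/s·g = -77/30.
So AᵀA·[p, q]ᵀ = Aᵀg: [[6, -13/60]; [-13/60, 5369/3600]]·[p, q]ᵀ = [21, -77/30]ᵀ.
det = 6·(5369/3600) − (-13/60)² = 6409/720.
p = (21·(5369/3600) − (-13/60)·(-77/30))/(6409/720) = 8519/2465; q = (6·(-77/30) − (-13/60)·21)/(6409/720) = -7812/6409.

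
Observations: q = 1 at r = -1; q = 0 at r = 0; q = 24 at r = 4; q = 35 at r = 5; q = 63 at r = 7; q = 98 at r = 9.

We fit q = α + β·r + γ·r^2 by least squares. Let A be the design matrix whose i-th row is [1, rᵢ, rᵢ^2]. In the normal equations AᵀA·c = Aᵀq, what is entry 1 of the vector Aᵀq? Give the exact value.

Entry 1 ↔ basis 1, so (Aᵀq)_{1} = Σᵢ qᵢ = (1)·(1) + (1)·(0) + (1)·(24) + (1)·(35) + (1)·(63) + (1)·(98) = 221.

221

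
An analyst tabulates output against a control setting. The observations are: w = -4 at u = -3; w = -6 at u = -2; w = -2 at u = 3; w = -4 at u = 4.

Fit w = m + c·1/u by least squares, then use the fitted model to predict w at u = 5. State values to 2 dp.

Normal-equation sums: Σ1 = 4, Σ1/u = -1/4, Σ1/u·1/u = 77/144.
Moment sums: Σw = -16, Σ1/u·w = 8/3.
MᵀM·[m, c]ᵀ = Mᵀw becomes [[4, -1/4]; [-1/4, 77/144]]·[m, c]ᵀ = [-16, 8/3]ᵀ.
Δ = 4·(77/144) − (-1/4)² = 299/144.
m = ((-16)·(77/144) − (-1/4)·(8/3))/(299/144) = -1136/299; c = (4·(8/3) − (-1/4)·(-16))/(299/144) = 960/299.
At u = 5: ŵ = (-1136/299)·(1) + (960/299)·(1/5) = -944/299.

ŵ = -3.16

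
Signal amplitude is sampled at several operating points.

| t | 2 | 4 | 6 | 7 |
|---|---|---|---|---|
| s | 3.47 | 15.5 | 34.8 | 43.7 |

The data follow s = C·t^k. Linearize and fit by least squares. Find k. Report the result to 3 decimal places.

Taking logs, ln s = k·ln t + ln C, so regress ln s on ln t.
XᵀX = [[9.3992, 5.8171]; [5.8171, 4]], rhs = [18.3724, 11.3120]ᵀ  (here Σln t = 5.8171, Σ(ln t)² = 9.3992, Σln s = 11.3120, Σln t·ln s = 18.3724).
Solving (det = 3.7582): k = 2.04537, ln C = -0.14654.

k = 2.045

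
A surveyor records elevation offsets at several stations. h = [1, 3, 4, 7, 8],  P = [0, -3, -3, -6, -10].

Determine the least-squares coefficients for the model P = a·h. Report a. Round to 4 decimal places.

a = -1.0288

From the data, Σh·h = 139.
Right-hand side: Σh·P = -143.
Hence a = -143 / 139 ≈ -1.02878.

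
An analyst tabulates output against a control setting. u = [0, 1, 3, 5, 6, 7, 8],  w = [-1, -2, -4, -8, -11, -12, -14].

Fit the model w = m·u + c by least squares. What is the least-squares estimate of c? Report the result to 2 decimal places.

Normal-equation sums: Σu·u = 184, Σu = 30, Σ1 = 7.
Right-hand side: Σu·w = -316, Σw = -52.
Normal equations: [[184, 30]; [30, 7]]·[m, c]ᵀ = [-316, -52]ᵀ.
Determinant 184·7 − 30² = 388.
m = ((-316)·7 − 30·(-52))/388 = -163/97; c = (184·(-52) − 30·(-316))/388 = -22/97.

c = -0.23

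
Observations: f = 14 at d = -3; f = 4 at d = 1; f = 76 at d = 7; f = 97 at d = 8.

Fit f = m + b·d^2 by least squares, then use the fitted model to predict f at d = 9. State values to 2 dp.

The normal system XᵀX·[m, b]ᵀ = Xᵀf is [[4, 123]; [123, 6579]]·[m, b]ᵀ = [191, 10062]ᵀ.
Eliminating b: 6579·(row 1) − 123·(row 2) gives 11187·m = 6579·191 − 123·10062 = 18963, so m = 2107/1243.
Then b = (10062 − 123·(2107/1243))/6579 = 5585/3729.
At d = 9: f̂ = (2107/1243)·(1) + (5585/3729)·(81) = 152902/1243.

f̂ = 123.01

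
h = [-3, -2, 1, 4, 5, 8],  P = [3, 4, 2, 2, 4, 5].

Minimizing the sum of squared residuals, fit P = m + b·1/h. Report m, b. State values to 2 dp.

m = 3.47, b = -1.12

Entries of AᵀA: Σ1 = 6, Σ1/h = 89/120, Σ1/h·1/h = 21301/14400.
For AᵀP: ΣP = 20, Σ1/h·P = 37/40.
Normal equations: [[6, 89/120]; [89/120, 21301/14400]]·[m, b]ᵀ = [20, 37/40]ᵀ.
Δ = 6·(21301/14400) − (89/120)² = 23977/2880.
m = (20·(21301/14400) − (89/120)·(37/40))/(23977/2880) = 416141/119885; b = (6·(37/40) − (89/120)·20)/(23977/2880) = -26736/23977.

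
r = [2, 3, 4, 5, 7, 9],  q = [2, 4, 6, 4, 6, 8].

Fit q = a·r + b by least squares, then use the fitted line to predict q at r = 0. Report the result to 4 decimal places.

The normal equations are: 184·a + 30·b = 174;  30·a + 6·b = 30.
(Σr·r = 184, Σr = 30, Σ1 = 6, Σr·q = 174, Σq = 30.)
Eliminating b: 6·(row 1) − 30·(row 2) gives 204·a = 6·174 − 30·30 = 144, so a = 12/17.
Then b = (30 − 30·(12/17))/6 = 25/17.
At r = 0: q̂ = (12/17)·(0) + (25/17)·(1) = 25/17.

q̂ = 1.4706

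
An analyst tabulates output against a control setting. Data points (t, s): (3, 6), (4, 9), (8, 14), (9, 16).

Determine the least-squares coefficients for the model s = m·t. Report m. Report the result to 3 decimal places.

m = 1.824

Compute the Gram sums: Σt·t = 170.
Right-hand side: Σt·s = 310.
m = 310/170 = 1.82353.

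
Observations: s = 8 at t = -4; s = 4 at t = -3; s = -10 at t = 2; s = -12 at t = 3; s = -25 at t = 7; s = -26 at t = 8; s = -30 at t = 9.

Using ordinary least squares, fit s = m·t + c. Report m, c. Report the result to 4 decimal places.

From the data, Σt·t = 232, Σt = 22, Σ1 = 7.
And Σt·s = -753, Σs = -91.
So MᵀM·[m, c]ᵀ = Mᵀs: [[232, 22]; [22, 7]]·[m, c]ᵀ = [-753, -91]ᵀ.
Eliminating c: 7·(row 1) − 22·(row 2) gives 1140·m = 7·(-753) − 22·(-91) = -3269, so m = -3269/1140.
Then c = ((-91) − 22·(-3269/1140))/7 = -2273/570.

m = -2.8675, c = -3.9877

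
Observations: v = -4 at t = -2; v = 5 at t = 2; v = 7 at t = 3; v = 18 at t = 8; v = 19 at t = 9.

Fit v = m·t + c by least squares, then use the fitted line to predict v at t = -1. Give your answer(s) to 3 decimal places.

v̂ = -1.610

From the data, Σt·t = 162, Σt = 20, Σ1 = 5.
And Σt·v = 354, Σv = 45.
Determinant 162·5 − 20² = 410.
m = (354·5 − 20·45)/410 = 87/41; c = (162·45 − 20·354)/410 = 21/41.
At t = -1: v̂ = (87/41)·(-1) + (21/41)·(1) = -66/41.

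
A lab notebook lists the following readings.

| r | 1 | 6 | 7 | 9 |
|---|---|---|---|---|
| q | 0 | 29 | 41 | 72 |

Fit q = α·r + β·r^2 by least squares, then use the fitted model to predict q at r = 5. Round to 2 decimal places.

q̂ = 18.94

With design matrix X, XᵀX = [[167, 1289]; [1289, 10259]] and Xᵀq = [1109, 8885]ᵀ.
Δ = 167·10259 − 1289² = 51732.
α = (1109·10259 − 1289·8885)/51732 = -12589/8622; β = (167·8885 − 1289·1109)/51732 = 9049/8622.
At r = 5: q̂ = (-12589/8622)·(5) + (9049/8622)·(25) = 81640/4311.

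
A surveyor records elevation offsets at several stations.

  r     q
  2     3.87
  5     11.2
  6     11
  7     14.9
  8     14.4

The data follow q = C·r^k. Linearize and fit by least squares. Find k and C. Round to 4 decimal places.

Linearized form: ln q = k·ln r + ln C. From the 5 transformed points,
AᵀA = [[14.3918, 8.1197]; [8.1197, 5]], rhs = [19.9257, 11.5357]ᵀ  (here Σln r = 8.1197, Σ(ln r)² = 14.3918, Σln q = 11.5357, Σln r·ln q = 19.9257).
Solving (det = 6.0295): k = 0.98887, ln C = 0.70127, so C = exp(0.70127) = 2.01631.

k = 0.9889, C = 2.0163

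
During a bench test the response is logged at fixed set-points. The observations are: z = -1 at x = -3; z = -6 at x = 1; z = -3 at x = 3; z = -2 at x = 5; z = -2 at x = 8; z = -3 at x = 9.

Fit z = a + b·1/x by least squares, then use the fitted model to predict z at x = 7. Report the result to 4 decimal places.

ẑ = -2.4682

Sums needed: Σ1 = 6, Σ1/x = 517/360, Σ1/x·1/x = 167209/129600.
And Σz = -17, Σ1/x·z = -153/20.
So MᵀM·[a, b]ᵀ = Mᵀz: [[6, 517/360]; [517/360, 167209/129600]]·[a, b]ᵀ = [-17, -153/20]ᵀ.
Eliminating b: (167209/129600)·(row 1) − (517/360)·(row 2) gives (147193/25920)·a = (167209/129600)·(-17) − (517/360)·(-153/20) = -283747/25920, so a = -283747/147193.
Then b = ((-153/20) − (517/360)·(-283747/147193))/(167209/129600) = -556920/147193.
At x = 7: ẑ = (-283747/147193)·(1) + (-556920/147193)·(1/7) = -363307/147193.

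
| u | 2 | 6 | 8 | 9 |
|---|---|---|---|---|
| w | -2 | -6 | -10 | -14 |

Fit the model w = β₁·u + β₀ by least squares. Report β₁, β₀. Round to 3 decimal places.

Entries of AᵀA: Σu·u = 185, Σu = 25, Σ1 = 4.
Moment sums: Σu·w = -246, Σw = -32.
det = 185·4 − 25² = 115.
β₁ = ((-246)·4 − 25·(-32))/115 = -8/5; β₀ = (185·(-32) − 25·(-246))/115 = 2.

β₁ = -1.600, β₀ = 2.000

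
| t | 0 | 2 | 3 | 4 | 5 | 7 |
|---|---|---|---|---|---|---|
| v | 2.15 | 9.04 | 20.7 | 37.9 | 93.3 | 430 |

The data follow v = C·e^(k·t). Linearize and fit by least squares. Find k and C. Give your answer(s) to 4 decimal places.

k = 0.7576, C = 2.0555

Linearized form: ln v = k·t + ln C. From the 6 transformed points,
Over the data: Σt = 21.0000, Σ(t)² = 103.0000, Σln v = 20.2318, Σt·ln v = 93.1591.
Normal system: [[103.0000, 21.0000]; [21.0000, 6]]·[k, ln C]ᵀ = [93.1591, 20.2318]ᵀ.
Δ = 103.0000·6 − (21.0000)² = 177.0000; k = (93.1591·6 − 21.0000·20.2318)/177.0000 = 0.75755, ln C = (103.0000·20.2318 − 21.0000·93.1591)/177.0000 = 0.72054, so C = exp(0.72054) = 2.05554.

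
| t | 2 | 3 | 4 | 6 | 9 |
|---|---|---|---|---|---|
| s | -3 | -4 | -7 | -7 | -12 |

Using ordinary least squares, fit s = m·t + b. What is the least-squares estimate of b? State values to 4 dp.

Entries of MᵀM: Σt·t = 146, Σt = 24, Σ1 = 5.
Moment sums: Σt·s = -196, Σs = -33.
MᵀM·[m, b]ᵀ = Mᵀs becomes [[146, 24]; [24, 5]]·[m, b]ᵀ = [-196, -33]ᵀ.
Determinant 146·5 − 24² = 154.
m = ((-196)·5 − 24·(-33))/154 = -94/77; b = (146·(-33) − 24·(-196))/154 = -57/77.

b = -0.7403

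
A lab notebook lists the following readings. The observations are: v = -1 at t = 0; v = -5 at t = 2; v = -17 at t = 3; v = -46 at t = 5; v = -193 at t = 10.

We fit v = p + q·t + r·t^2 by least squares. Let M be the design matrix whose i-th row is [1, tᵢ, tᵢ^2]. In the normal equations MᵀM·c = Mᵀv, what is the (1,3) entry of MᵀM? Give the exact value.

Row 1 ↔ basis 1, column 3 ↔ basis t^2, so (MᵀM)_{1,3} = Σᵢ t^2 = (1)·(0) + (1)·(4) + (1)·(9) + (1)·(25) + (1)·(100) = 138.

138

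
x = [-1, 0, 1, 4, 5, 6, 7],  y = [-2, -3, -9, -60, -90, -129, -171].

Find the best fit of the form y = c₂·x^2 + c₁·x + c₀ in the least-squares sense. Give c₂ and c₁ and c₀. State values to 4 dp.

c₂ = -3.1317, c₁ = -2.1585, c₀ = -2.2366

MᵀM·[c₂, c₁, c₀]ᵀ = Mᵀy reads: 4580·c₂ + 748·c₁ + 128·c₀ = -16244;  748·c₂ + 128·c₁ + 22·c₀ = -2668;  128·c₂ + 22·c₁ + 7·c₀ = -464.
(Σx^2·x^2 = 4580, Σx^2·x = 748, Σx^2 = 128, Σx·x = 128, Σx = 22, Σ1 = 7, Σx^2·y = -16244, Σx·y = -2668, Σy = -464.)
Inverting the 3×3 Gram matrix, [c₂, c₁, c₀]ᵀ = [-1403/448, -967/448, -501/224]ᵀ.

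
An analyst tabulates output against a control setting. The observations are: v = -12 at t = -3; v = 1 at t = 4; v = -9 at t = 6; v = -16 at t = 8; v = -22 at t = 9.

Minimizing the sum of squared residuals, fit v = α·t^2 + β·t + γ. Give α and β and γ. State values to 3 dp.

α = -0.494, β = 2.068, γ = -1.189

Forming AᵀA = [[12290, 1494, 206]; [1494, 206, 24]; [206, 24, 5]] and Aᵀv = [-3222, -340, -58]ᵀ gives AᵀA·[α, β, γ]ᵀ = Aᵀv.
Solving the 3×3 system (Gaussian elimination) gives α = -55577/112584, β = 77615/37528, γ = -66929/56292.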